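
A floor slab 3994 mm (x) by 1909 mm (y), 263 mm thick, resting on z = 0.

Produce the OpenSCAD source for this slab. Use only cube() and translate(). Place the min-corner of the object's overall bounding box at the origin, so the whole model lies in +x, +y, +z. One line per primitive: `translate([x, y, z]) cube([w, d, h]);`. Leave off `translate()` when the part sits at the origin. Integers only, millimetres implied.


cube([3994, 1909, 263]);


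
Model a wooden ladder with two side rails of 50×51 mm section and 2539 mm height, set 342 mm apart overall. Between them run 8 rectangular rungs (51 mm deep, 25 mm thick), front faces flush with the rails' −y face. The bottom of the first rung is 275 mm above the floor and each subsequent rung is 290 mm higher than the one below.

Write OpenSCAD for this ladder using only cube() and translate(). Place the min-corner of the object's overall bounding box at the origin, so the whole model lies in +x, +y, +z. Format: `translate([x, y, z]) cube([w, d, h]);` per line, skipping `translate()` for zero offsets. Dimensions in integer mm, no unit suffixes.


// rung span = 342 - 2*50 = 242
// rung[k] z = 275 + k*290
cube([50, 51, 2539]);
translate([292, 0, 0]) cube([50, 51, 2539]);
translate([50, 0, 275]) cube([242, 51, 25]);
translate([50, 0, 565]) cube([242, 51, 25]);
translate([50, 0, 855]) cube([242, 51, 25]);
translate([50, 0, 1145]) cube([242, 51, 25]);
translate([50, 0, 1435]) cube([242, 51, 25]);
translate([50, 0, 1725]) cube([242, 51, 25]);
translate([50, 0, 2015]) cube([242, 51, 25]);
translate([50, 0, 2305]) cube([242, 51, 25]);


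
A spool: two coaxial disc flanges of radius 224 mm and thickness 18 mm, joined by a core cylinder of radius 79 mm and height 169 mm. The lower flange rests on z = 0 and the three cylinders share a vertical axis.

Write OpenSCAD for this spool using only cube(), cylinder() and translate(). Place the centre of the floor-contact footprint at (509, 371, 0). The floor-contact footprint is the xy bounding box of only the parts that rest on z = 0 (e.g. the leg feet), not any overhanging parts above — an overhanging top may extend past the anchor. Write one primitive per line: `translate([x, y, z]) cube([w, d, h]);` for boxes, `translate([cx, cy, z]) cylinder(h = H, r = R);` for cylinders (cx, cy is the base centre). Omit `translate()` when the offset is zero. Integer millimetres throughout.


translate([509, 371, 0]) cylinder(h = 18, r = 224);
translate([509, 371, 18]) cylinder(h = 169, r = 79);
translate([509, 371, 187]) cylinder(h = 18, r = 224);


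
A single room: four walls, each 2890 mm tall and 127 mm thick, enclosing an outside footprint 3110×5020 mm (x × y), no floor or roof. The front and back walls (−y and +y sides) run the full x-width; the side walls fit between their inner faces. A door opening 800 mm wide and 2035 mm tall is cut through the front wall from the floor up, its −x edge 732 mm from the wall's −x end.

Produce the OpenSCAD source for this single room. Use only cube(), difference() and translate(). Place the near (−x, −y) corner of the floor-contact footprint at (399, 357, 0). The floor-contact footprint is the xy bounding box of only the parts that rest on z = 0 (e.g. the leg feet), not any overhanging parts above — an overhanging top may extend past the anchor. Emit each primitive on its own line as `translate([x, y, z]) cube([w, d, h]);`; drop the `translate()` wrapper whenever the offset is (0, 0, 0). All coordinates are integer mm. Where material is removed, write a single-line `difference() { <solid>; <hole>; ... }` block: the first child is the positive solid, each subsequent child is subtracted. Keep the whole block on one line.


difference() { translate([399, 357, 0]) cube([3110, 127, 2890]); translate([1131, 357, 0]) cube([800, 127, 2035]); }
translate([399, 5250, 0]) cube([3110, 127, 2890]);
translate([399, 484, 0]) cube([127, 4766, 2890]);
translate([3382, 484, 0]) cube([127, 4766, 2890]);


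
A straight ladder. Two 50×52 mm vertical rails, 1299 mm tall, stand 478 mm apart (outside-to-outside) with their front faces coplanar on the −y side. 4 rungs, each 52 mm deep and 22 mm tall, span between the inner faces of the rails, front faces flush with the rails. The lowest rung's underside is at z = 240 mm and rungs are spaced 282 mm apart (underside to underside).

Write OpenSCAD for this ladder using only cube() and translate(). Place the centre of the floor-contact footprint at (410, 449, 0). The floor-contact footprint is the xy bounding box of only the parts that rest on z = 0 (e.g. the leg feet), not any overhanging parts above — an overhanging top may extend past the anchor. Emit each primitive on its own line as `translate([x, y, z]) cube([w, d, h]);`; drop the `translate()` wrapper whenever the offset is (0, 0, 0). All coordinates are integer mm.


// rung span = 478 - 2*50 = 378
// rung[k] z = 240 + k*282
translate([171, 423, 0]) cube([50, 52, 1299]);
translate([599, 423, 0]) cube([50, 52, 1299]);
translate([221, 423, 240]) cube([378, 52, 22]);
translate([221, 423, 522]) cube([378, 52, 22]);
translate([221, 423, 804]) cube([378, 52, 22]);
translate([221, 423, 1086]) cube([378, 52, 22]);


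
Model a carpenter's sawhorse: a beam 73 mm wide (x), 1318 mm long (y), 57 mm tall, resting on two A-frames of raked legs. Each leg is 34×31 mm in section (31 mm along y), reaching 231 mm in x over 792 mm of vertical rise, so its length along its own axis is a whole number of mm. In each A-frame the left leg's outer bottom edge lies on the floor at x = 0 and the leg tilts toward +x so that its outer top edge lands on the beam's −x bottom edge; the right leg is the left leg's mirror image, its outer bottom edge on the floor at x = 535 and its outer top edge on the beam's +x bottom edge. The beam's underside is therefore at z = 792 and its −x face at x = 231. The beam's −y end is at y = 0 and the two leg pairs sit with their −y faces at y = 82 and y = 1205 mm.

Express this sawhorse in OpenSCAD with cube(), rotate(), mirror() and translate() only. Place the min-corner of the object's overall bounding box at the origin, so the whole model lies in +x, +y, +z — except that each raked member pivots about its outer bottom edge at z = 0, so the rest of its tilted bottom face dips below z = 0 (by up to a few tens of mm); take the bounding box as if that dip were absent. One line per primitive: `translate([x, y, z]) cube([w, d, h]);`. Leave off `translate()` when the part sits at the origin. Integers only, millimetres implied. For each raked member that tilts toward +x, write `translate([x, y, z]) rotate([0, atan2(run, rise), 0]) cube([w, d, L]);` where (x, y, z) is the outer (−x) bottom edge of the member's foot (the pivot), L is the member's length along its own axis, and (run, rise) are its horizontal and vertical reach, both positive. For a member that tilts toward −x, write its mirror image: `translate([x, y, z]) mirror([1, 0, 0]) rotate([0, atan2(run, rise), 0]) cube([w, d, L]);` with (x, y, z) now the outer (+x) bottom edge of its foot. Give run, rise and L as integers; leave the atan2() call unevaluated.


// leg length = √(231² + 792²) = 825
// right-leg outer foot x = 2·231 + 73 = 535
// beam min-corner = (231, 0, 792)
translate([231, 0, 792]) cube([73, 1318, 57]);
translate([0, 82, 0]) rotate([0, atan2(231, 792), 0]) cube([34, 31, 825]);
translate([535, 82, 0]) mirror([1, 0, 0]) rotate([0, atan2(231, 792), 0]) cube([34, 31, 825]);
translate([0, 1205, 0]) rotate([0, atan2(231, 792), 0]) cube([34, 31, 825]);
translate([535, 1205, 0]) mirror([1, 0, 0]) rotate([0, atan2(231, 792), 0]) cube([34, 31, 825]);


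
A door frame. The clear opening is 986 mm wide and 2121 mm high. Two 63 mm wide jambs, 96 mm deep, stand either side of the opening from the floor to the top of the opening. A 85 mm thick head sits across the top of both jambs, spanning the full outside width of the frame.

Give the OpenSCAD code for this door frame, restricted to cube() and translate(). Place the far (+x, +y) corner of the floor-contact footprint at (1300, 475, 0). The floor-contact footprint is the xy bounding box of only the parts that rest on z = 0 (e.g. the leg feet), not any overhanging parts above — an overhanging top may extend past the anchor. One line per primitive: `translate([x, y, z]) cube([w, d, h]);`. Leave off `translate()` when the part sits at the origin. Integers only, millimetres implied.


translate([188, 379, 0]) cube([63, 96, 2121]);
translate([1237, 379, 0]) cube([63, 96, 2121]);
translate([188, 379, 2121]) cube([1112, 96, 85]);


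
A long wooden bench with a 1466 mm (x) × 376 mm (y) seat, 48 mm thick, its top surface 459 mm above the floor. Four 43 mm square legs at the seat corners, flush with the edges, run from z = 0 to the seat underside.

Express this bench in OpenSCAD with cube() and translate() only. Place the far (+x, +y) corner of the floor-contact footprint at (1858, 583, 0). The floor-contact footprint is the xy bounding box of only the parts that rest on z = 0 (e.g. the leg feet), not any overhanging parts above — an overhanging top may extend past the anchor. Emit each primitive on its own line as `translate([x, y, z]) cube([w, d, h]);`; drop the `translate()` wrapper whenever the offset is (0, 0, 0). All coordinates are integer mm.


translate([392, 207, 411]) cube([1466, 376, 48]);
translate([392, 207, 0]) cube([43, 43, 411]);
translate([392, 540, 0]) cube([43, 43, 411]);
translate([1815, 207, 0]) cube([43, 43, 411]);
translate([1815, 540, 0]) cube([43, 43, 411]);


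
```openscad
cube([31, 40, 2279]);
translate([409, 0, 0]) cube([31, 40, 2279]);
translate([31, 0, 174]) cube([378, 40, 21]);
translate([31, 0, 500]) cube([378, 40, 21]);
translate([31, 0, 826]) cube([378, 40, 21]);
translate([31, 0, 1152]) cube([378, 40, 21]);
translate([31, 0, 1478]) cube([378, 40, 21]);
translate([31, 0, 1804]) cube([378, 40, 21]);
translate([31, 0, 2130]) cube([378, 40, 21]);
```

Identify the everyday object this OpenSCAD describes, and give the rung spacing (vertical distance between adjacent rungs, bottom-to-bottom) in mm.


A ladder. The rung spacing is 326 mm.

Two tall 31×40 posts with 7 short bars between them — a ladder. Adjacent rungs sit at z = 174 and z = 500, so the spacing is 500 − 174 = 326 mm.


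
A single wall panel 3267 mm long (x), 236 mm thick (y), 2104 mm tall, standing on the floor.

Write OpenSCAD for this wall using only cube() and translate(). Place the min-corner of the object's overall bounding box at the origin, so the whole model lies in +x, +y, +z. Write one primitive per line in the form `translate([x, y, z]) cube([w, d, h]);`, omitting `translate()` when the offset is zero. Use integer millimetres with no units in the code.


cube([3267, 236, 2104]);


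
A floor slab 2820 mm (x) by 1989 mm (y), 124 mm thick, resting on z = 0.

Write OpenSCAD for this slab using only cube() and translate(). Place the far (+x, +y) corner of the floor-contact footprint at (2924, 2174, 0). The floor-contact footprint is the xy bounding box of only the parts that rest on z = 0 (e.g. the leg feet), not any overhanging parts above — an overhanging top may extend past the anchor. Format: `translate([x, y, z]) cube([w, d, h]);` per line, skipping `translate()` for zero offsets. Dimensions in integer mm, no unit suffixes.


translate([104, 185, 0]) cube([2820, 1989, 124]);


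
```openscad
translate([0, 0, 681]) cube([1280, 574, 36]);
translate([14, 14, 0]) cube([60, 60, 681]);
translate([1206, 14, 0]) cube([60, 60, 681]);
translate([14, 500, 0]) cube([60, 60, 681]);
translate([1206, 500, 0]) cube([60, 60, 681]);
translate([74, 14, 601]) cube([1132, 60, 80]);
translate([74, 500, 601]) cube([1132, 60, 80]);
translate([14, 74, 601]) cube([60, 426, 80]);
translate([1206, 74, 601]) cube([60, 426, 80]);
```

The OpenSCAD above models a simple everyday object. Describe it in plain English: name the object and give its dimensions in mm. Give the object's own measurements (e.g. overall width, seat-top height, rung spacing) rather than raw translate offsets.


A table: top 1280 mm (x) × 574 mm (y), 36 mm thick, upper face at z = 717 mm, on four 60×60 mm square legs, each inset 14 mm from the nearest pair of top edges from z = 0 to the bottom of the top. Four apron rails, 60 mm thick and 80 mm tall, run between adjacent legs with their top edges flush with the underside of the top and their outer faces flush with the legs' outer faces.


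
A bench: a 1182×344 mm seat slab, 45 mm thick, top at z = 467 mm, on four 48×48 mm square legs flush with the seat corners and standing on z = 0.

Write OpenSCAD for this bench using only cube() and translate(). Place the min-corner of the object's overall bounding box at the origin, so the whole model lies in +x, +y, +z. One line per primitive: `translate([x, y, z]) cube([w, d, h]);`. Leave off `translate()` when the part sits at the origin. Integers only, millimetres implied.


translate([0, 0, 422]) cube([1182, 344, 45]);
cube([48, 48, 422]);
translate([0, 296, 0]) cube([48, 48, 422]);
translate([1134, 0, 0]) cube([48, 48, 422]);
translate([1134, 296, 0]) cube([48, 48, 422]);


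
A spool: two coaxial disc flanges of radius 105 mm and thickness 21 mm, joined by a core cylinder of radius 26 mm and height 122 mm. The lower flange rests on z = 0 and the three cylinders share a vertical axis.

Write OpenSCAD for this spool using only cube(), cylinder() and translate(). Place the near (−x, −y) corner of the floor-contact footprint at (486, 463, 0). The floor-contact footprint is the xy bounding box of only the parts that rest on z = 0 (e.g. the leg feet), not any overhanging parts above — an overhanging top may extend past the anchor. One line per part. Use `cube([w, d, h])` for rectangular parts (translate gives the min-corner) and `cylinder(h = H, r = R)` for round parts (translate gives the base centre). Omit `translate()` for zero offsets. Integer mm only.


translate([591, 568, 0]) cylinder(h = 21, r = 105);
translate([591, 568, 21]) cylinder(h = 122, r = 26);
translate([591, 568, 143]) cylinder(h = 21, r = 105);


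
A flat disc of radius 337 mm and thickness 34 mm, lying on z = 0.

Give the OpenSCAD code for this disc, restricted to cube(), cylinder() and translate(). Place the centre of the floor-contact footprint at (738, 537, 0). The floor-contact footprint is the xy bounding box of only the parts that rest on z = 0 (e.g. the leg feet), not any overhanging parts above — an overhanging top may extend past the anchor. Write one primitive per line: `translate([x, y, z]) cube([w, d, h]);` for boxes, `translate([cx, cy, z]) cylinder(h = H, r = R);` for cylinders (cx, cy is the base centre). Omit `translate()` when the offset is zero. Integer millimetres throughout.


translate([738, 537, 0]) cylinder(h = 34, r = 337);


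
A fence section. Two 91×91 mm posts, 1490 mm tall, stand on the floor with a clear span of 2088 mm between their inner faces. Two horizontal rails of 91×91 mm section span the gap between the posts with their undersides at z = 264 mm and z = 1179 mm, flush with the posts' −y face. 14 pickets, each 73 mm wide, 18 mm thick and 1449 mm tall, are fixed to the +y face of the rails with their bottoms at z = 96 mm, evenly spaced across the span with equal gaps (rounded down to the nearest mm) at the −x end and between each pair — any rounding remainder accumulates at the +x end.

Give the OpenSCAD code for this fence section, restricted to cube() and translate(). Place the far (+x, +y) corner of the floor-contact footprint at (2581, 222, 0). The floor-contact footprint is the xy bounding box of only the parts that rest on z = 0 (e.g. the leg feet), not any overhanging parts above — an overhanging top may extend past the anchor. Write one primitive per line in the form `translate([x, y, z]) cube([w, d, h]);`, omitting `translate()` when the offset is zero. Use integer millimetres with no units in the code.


translate([311, 131, 0]) cube([91, 91, 1490]);
translate([2490, 131, 0]) cube([91, 91, 1490]);
translate([402, 131, 264]) cube([2088, 91, 91]);
translate([402, 131, 1179]) cube([2088, 91, 91]);
translate([473, 222, 96]) cube([73, 18, 1449]);
translate([617, 222, 96]) cube([73, 18, 1449]);
translate([761, 222, 96]) cube([73, 18, 1449]);
translate([905, 222, 96]) cube([73, 18, 1449]);
translate([1049, 222, 96]) cube([73, 18, 1449]);
translate([1193, 222, 96]) cube([73, 18, 1449]);
translate([1337, 222, 96]) cube([73, 18, 1449]);
translate([1481, 222, 96]) cube([73, 18, 1449]);
translate([1625, 222, 96]) cube([73, 18, 1449]);
translate([1769, 222, 96]) cube([73, 18, 1449]);
translate([1913, 222, 96]) cube([73, 18, 1449]);
translate([2057, 222, 96]) cube([73, 18, 1449]);
translate([2201, 222, 96]) cube([73, 18, 1449]);
translate([2345, 222, 96]) cube([73, 18, 1449]);


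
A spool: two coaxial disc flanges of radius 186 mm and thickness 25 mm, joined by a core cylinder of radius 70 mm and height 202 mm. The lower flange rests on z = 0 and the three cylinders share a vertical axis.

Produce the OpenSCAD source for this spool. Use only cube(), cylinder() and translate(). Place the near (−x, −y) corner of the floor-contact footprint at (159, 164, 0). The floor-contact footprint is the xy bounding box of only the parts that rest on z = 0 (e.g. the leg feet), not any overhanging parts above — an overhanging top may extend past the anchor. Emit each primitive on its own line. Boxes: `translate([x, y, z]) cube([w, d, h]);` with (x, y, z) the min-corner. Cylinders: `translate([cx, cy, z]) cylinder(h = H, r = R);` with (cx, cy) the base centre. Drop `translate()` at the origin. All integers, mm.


translate([345, 350, 0]) cylinder(h = 25, r = 186);
translate([345, 350, 25]) cylinder(h = 202, r = 70);
translate([345, 350, 227]) cylinder(h = 25, r = 186);


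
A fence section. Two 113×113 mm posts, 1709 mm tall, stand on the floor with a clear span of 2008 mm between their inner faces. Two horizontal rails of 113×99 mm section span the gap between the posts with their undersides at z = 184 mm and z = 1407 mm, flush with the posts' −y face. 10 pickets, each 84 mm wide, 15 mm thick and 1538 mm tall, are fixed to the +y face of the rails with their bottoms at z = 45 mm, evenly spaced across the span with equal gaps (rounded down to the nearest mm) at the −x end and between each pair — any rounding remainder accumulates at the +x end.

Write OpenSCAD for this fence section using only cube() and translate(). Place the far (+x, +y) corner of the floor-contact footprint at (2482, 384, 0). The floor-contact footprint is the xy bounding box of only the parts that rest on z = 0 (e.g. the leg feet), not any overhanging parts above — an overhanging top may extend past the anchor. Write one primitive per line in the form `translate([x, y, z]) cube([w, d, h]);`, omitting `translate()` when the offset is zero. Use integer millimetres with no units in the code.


translate([248, 271, 0]) cube([113, 113, 1709]);
translate([2369, 271, 0]) cube([113, 113, 1709]);
translate([361, 271, 184]) cube([2008, 113, 99]);
translate([361, 271, 1407]) cube([2008, 113, 99]);
translate([467, 384, 45]) cube([84, 15, 1538]);
translate([657, 384, 45]) cube([84, 15, 1538]);
translate([847, 384, 45]) cube([84, 15, 1538]);
translate([1037, 384, 45]) cube([84, 15, 1538]);
translate([1227, 384, 45]) cube([84, 15, 1538]);
translate([1417, 384, 45]) cube([84, 15, 1538]);
translate([1607, 384, 45]) cube([84, 15, 1538]);
translate([1797, 384, 45]) cube([84, 15, 1538]);
translate([1987, 384, 45]) cube([84, 15, 1538]);
translate([2177, 384, 45]) cube([84, 15, 1538]);


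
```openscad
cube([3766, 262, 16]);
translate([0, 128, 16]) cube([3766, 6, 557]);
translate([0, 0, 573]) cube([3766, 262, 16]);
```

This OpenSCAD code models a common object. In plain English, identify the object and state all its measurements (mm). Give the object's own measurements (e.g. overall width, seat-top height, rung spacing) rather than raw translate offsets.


An I-beam lying along x, 3766 mm long. Overall section height 589 mm. Two flanges 262 mm wide (y) and 16 mm thick, one on the floor and one at the top; a web 6 mm thick runs between them, centred on the flange width.


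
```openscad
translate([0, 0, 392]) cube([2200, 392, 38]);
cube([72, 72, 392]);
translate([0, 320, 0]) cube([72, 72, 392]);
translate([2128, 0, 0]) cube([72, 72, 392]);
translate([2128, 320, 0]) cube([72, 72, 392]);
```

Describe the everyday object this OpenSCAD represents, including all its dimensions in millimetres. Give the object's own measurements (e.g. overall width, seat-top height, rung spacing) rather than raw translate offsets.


A bench: a 2200×392 mm seat slab, 38 mm thick, top at z = 430 mm, on four 72×72 mm square legs flush with the seat corners and standing on z = 0.


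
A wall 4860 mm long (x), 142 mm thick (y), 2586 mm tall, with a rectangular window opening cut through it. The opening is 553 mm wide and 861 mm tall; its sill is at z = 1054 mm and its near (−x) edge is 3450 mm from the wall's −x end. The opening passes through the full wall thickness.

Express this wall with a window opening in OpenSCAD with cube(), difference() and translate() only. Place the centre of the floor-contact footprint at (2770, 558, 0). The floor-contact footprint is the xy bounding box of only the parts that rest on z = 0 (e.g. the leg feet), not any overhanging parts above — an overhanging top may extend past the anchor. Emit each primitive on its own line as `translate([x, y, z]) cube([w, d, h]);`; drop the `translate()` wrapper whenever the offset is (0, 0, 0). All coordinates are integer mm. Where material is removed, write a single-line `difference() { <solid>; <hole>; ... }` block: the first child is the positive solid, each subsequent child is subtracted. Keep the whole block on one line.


difference() { translate([340, 487, 0]) cube([4860, 142, 2586]); translate([3790, 487, 1054]) cube([553, 142, 861]); }


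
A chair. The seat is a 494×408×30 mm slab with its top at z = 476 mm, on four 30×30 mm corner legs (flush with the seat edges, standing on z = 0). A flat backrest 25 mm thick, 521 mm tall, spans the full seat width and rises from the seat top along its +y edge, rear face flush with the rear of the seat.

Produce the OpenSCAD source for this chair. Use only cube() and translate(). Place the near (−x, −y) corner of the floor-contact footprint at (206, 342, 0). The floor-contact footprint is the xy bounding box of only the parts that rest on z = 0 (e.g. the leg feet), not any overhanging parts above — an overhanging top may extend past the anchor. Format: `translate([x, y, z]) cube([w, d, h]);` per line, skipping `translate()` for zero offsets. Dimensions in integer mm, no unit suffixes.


translate([206, 342, 446]) cube([494, 408, 30]);
translate([206, 342, 0]) cube([30, 30, 446]);
translate([670, 342, 0]) cube([30, 30, 446]);
translate([206, 720, 0]) cube([30, 30, 446]);
translate([670, 720, 0]) cube([30, 30, 446]);
translate([206, 725, 476]) cube([494, 25, 521]);


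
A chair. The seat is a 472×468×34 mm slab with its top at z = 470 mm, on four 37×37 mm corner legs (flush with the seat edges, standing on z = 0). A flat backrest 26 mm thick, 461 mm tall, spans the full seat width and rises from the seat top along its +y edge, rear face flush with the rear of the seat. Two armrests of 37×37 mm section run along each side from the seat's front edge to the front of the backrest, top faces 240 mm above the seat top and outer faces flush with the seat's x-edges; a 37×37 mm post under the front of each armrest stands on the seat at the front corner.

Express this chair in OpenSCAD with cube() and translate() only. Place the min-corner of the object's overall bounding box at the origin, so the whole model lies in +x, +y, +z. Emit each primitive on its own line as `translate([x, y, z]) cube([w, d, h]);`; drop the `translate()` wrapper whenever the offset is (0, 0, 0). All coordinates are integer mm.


translate([0, 0, 436]) cube([472, 468, 34]);
cube([37, 37, 436]);
translate([435, 0, 0]) cube([37, 37, 436]);
translate([0, 431, 0]) cube([37, 37, 436]);
translate([435, 431, 0]) cube([37, 37, 436]);
translate([0, 442, 470]) cube([472, 26, 461]);
translate([0, 0, 673]) cube([37, 442, 37]);
translate([435, 0, 673]) cube([37, 442, 37]);
translate([0, 0, 470]) cube([37, 37, 203]);
translate([435, 0, 470]) cube([37, 37, 203]);


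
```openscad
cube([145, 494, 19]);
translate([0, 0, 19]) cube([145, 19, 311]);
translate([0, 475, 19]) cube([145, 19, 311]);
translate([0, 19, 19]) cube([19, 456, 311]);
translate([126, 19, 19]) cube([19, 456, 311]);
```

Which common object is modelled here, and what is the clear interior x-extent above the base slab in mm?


An open box. The internal width is 107 mm.

A 145×494 base slab with four walls standing on it — an open box. The base is 145 mm wide and the walls are 19 mm thick, so the internal width is 145 − 2 × 19 = 107 mm.


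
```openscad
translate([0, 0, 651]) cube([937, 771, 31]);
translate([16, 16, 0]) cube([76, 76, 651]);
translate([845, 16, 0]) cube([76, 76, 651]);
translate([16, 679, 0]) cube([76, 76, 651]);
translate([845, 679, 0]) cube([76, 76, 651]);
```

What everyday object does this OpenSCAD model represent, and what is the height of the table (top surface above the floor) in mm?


A table. The table height is 682 mm.

A 937×771×31 slab sits at z = 651 on four 76 mm square posts — a table. The top surface is at 651 + 31 = 682 mm.


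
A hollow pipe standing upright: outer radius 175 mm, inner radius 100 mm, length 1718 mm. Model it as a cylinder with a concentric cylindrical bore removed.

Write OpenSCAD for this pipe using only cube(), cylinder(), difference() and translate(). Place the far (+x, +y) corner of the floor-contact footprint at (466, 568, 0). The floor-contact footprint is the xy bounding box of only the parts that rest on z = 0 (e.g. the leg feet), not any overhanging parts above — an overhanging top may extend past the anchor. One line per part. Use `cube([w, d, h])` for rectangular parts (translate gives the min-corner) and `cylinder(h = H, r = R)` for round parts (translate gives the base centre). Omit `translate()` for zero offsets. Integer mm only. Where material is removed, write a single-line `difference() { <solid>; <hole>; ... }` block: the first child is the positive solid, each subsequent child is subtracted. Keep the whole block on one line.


difference() { translate([291, 393, 0]) cylinder(h = 1718, r = 175); translate([291, 393, 0]) cylinder(h = 1718, r = 100); }


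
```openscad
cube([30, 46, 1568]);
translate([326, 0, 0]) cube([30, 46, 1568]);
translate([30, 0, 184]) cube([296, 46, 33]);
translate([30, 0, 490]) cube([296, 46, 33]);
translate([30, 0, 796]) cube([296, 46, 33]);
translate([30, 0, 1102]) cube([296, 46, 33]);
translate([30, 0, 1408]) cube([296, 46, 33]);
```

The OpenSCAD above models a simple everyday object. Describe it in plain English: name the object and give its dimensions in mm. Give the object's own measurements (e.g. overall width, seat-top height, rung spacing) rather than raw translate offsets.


A straight ladder. Two 30×46 mm vertical rails, 1568 mm tall, stand 356 mm apart (outside-to-outside) with their front faces coplanar on the −y side. 5 rungs, each 46 mm deep and 33 mm tall, span between the inner faces of the rails, front faces flush with the rails. The lowest rung's underside is at z = 184 mm and rungs are spaced 306 mm apart (underside to underside).


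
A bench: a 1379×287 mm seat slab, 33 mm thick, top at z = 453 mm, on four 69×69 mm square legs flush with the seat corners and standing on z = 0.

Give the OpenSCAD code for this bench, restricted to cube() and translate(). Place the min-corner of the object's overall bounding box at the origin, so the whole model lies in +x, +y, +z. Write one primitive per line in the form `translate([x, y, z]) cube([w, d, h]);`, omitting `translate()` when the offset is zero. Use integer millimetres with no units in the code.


translate([0, 0, 420]) cube([1379, 287, 33]);
cube([69, 69, 420]);
translate([0, 218, 0]) cube([69, 69, 420]);
translate([1310, 0, 0]) cube([69, 69, 420]);
translate([1310, 218, 0]) cube([69, 69, 420]);


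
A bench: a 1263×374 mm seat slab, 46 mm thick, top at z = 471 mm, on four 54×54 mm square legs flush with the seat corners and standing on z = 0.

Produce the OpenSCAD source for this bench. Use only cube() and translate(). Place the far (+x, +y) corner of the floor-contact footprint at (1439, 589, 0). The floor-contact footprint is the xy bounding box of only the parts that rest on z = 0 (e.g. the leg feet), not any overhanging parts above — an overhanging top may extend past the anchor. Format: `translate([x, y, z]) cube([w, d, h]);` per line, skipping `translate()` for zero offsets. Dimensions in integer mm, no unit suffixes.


translate([176, 215, 425]) cube([1263, 374, 46]);
translate([176, 215, 0]) cube([54, 54, 425]);
translate([176, 535, 0]) cube([54, 54, 425]);
translate([1385, 215, 0]) cube([54, 54, 425]);
translate([1385, 535, 0]) cube([54, 54, 425]);


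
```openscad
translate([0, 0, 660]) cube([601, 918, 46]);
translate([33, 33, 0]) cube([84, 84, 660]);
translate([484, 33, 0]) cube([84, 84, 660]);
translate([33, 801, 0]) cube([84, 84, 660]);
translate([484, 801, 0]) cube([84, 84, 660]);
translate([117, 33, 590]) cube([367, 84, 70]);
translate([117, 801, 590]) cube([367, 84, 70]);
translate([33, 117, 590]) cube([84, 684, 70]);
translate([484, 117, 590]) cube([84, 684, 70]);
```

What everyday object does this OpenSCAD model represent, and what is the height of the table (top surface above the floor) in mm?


A table. The table height is 706 mm.

A 601×918×46 slab sits at z = 660 on four 84 mm square posts — a table. The top surface is at 660 + 46 = 706 mm.


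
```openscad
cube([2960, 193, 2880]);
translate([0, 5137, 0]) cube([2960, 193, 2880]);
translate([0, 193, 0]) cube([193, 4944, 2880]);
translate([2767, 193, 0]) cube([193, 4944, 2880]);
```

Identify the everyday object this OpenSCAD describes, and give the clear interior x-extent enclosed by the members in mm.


A house (or room) frame. The interior width is 2574 mm.

Four 2880 mm walls enclosing a rectangle with no floor or roof — a room or house frame. Outside width is 2960 mm and wall thickness is 193 mm, so the interior width is 2960 − 2 × 193 = 2574 mm.


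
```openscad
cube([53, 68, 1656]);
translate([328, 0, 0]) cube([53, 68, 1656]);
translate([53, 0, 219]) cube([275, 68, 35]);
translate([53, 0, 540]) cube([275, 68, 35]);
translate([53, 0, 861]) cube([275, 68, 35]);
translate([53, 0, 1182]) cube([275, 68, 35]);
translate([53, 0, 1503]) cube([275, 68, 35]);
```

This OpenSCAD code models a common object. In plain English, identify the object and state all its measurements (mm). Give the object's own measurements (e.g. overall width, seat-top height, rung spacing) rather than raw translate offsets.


A straight ladder. Two 53×68 mm vertical rails, 1656 mm tall, stand 381 mm apart (outside-to-outside) with their front faces coplanar on the −y side. 5 rungs, each 68 mm deep and 35 mm tall, span between the inner faces of the rails, front faces flush with the rails. The lowest rung's underside is at z = 219 mm and rungs are spaced 321 mm apart (underside to underside).


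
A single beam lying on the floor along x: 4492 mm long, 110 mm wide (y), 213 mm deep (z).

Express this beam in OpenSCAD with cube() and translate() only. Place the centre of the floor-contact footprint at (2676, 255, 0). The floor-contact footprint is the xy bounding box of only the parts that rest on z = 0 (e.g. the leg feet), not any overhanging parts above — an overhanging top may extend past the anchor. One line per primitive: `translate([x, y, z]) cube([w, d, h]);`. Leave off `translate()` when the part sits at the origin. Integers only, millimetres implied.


translate([430, 200, 0]) cube([4492, 110, 213]);


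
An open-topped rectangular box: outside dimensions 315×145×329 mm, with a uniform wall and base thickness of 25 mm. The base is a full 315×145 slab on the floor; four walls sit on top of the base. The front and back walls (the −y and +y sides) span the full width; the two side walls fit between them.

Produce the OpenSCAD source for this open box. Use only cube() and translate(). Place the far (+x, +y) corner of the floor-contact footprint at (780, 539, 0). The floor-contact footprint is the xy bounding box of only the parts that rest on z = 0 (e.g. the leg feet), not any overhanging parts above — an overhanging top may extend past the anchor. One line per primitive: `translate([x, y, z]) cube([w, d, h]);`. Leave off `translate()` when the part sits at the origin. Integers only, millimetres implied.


translate([465, 394, 0]) cube([315, 145, 25]);
translate([465, 394, 25]) cube([315, 25, 304]);
translate([465, 514, 25]) cube([315, 25, 304]);
translate([465, 419, 25]) cube([25, 95, 304]);
translate([755, 419, 25]) cube([25, 95, 304]);


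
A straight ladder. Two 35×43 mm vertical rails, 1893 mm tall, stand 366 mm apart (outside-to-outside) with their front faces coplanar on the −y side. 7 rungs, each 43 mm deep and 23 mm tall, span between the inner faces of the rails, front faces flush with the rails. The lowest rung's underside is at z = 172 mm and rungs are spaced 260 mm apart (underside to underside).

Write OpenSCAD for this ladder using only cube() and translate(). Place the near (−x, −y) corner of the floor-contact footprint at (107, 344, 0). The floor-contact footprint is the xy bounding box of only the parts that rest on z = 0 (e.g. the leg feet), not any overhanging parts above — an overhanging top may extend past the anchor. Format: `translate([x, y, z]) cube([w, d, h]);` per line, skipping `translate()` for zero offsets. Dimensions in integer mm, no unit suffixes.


translate([107, 344, 0]) cube([35, 43, 1893]);
translate([438, 344, 0]) cube([35, 43, 1893]);
translate([142, 344, 172]) cube([296, 43, 23]);
translate([142, 344, 432]) cube([296, 43, 23]);
translate([142, 344, 692]) cube([296, 43, 23]);
translate([142, 344, 952]) cube([296, 43, 23]);
translate([142, 344, 1212]) cube([296, 43, 23]);
translate([142, 344, 1472]) cube([296, 43, 23]);
translate([142, 344, 1732]) cube([296, 43, 23]);


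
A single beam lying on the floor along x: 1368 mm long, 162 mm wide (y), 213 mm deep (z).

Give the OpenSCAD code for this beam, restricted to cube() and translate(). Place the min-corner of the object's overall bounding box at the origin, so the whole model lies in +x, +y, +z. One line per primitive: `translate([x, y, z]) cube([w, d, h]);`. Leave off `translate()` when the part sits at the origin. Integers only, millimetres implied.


cube([1368, 162, 213]);


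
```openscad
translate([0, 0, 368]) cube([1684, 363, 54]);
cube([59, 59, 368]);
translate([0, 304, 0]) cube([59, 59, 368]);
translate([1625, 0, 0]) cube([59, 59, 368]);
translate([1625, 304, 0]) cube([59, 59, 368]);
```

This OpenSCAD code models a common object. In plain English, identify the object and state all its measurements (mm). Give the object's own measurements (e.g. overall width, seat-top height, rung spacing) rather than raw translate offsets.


A long wooden bench with a 1684 mm (x) × 363 mm (y) seat, 54 mm thick, its top surface 422 mm above the floor. Four 59 mm square legs at the seat corners, flush with the edges, run from z = 0 to the seat underside.


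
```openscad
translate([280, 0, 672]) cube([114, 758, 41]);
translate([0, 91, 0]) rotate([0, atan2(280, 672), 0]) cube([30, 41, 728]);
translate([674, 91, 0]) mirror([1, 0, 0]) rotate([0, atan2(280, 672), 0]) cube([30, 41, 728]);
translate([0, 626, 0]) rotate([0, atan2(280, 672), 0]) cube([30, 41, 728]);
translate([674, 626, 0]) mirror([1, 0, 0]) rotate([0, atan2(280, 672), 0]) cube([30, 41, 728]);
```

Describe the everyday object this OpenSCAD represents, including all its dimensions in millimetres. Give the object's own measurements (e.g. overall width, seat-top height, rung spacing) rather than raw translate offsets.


A sawhorse. A 114×758×41 mm beam (x, y, z) sits on two A-frame leg pairs. Each pair is two raked legs of 30×41 mm section (41 mm along y) splaying symmetrically in x. Each leg rises 672 mm vertically over 280 mm of horizontal reach and is 728 mm long along its own axis. Every leg's outer bottom edge rests on the floor and its outer top edge meets a bottom edge of the beam — the left legs (tilting toward +x) meet the beam's −x bottom edge, the right legs (their mirror images, tilting toward −x) meet its +x bottom edge — so the leg tops tuck under the beam, the beam's underside is 672 mm above the floor, and the feet are 674 mm apart outside-to-outside with the beam centred between them. The two leg pairs are set in 91 mm from either end of the beam.


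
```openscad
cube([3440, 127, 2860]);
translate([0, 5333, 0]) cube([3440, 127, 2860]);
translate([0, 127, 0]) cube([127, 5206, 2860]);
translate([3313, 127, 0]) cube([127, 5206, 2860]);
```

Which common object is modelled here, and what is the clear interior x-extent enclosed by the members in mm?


A house (or room) frame. The interior width is 3186 mm.

Four 2860 mm walls enclosing a rectangle with no floor or roof — a room or house frame. Outside width is 3440 mm and wall thickness is 127 mm, so the interior width is 3440 − 2 × 127 = 3186 mm.


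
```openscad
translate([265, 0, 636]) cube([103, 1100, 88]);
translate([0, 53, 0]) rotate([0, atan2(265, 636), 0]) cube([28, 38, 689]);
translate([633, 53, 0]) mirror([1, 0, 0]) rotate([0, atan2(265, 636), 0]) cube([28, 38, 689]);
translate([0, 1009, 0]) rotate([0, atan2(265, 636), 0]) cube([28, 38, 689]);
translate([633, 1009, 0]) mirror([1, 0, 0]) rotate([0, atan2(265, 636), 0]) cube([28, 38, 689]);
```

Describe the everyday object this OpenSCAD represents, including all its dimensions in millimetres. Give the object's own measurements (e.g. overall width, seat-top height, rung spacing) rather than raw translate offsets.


A sawhorse. A 103×1100×88 mm beam (x, y, z) sits on two A-frame leg pairs. Each pair is two raked legs of 28×38 mm section (38 mm along y) splaying symmetrically in x. Each leg rises 636 mm vertically over 265 mm of horizontal reach and is 689 mm long along its own axis. Every leg's outer bottom edge rests on the floor and its outer top edge meets a bottom edge of the beam — the left legs (tilting toward +x) meet the beam's −x bottom edge, the right legs (their mirror images, tilting toward −x) meet its +x bottom edge — so the leg tops tuck under the beam, the beam's underside is 636 mm above the floor, and the feet are 633 mm apart outside-to-outside with the beam centred between them. The two leg pairs are set in 53 mm from either end of the beam.


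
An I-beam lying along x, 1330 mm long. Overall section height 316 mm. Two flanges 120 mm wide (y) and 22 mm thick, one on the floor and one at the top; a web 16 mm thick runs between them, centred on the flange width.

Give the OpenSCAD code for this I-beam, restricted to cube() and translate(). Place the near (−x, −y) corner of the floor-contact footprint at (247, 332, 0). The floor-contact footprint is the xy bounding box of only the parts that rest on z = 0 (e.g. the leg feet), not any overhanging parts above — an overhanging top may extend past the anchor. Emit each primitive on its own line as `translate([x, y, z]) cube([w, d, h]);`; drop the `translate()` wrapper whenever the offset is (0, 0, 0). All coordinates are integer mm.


translate([247, 332, 0]) cube([1330, 120, 22]);
translate([247, 384, 22]) cube([1330, 16, 272]);
translate([247, 332, 294]) cube([1330, 120, 22]);


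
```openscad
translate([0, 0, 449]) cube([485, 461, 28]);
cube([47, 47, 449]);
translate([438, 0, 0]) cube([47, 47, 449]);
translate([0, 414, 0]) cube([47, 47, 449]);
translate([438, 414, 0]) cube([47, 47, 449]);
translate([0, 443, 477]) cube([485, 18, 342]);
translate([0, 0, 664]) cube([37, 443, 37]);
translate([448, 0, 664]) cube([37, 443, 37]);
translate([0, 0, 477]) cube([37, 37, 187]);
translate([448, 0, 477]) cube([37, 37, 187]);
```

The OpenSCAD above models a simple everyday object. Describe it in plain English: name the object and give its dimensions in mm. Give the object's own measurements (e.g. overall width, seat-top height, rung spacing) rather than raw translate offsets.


A chair. The seat is a 485×461×28 mm slab with its top at z = 477 mm, on four 47×47 mm corner legs (flush with the seat edges, standing on z = 0). A flat backrest 18 mm thick, 342 mm tall, spans the full seat width and rises from the seat top along its +y edge, rear face flush with the rear of the seat. Two armrests of 37×37 mm section run along each side from the seat's front edge to the front of the backrest, top faces 224 mm above the seat top and outer faces flush with the seat's x-edges; a 37×37 mm post under the front of each armrest stands on the seat at the front corner.
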